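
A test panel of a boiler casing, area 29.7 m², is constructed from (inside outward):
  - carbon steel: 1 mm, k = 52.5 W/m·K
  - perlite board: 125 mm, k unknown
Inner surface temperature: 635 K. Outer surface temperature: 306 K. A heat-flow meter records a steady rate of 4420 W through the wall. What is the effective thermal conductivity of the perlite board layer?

Thermal resistances in series:
R_carbon steel = L/(kA) = 0.001/(52.5×29.7) = 6.413×10^-7 K/W
Sum of known resistances R_other = 6.413×10^-7 K/W
Total R = ΔT/Q = 329/4420 = 0.07443 K/W
R_perlite board = R_total − R_other = 0.07443 K/W
k = L/(R·A) = 0.125/(0.07443×29.7)

k ≈ 0.0565 W/(m·K)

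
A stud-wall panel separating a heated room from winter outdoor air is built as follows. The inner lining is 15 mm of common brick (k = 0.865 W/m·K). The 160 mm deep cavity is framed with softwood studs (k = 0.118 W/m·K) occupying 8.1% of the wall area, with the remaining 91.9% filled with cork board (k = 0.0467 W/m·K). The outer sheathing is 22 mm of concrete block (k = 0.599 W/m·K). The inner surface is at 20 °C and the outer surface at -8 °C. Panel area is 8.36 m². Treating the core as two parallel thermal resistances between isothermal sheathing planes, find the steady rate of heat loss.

Q ≈ 75.4 W

Sheathing layers in series; stud and cavity paths in parallel between them.
R_inner = 0.015/(0.865×8.36) = 0.002074 K/W
R_stud  = 0.16/(0.118×0.081×8.36) = 2.002 K/W
R_cav   = 0.16/(0.0467×0.919×8.36) = 0.4459 K/W
1/R_core = 1/R_stud + 1/R_cav → R_core = 0.3647 K/W
R_outer = 0.022/(0.599×8.36) = 0.004393 K/W
R_total = 0.3712 K/W
Q = ΔT/R_total = 28/0.3712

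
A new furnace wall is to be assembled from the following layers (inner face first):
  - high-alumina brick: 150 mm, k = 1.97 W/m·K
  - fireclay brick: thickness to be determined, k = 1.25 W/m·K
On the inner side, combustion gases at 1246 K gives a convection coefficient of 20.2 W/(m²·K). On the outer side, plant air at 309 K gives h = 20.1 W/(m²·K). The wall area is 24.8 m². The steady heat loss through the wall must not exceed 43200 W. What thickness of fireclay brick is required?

Treating each layer as a thermal resistance in series:
R_inner film = 1/(h_i·A) = 1/(20.2×24.8) = 0.001996 K/W
R_high-alumina brick = L/(kA) = 0.15/(1.97×24.8) = 0.00307 K/W
R_outer film = 1/(h_o·A) = 1/(20.1×24.8) = 0.002006 K/W
Sum of the known resistances R_other = 0.007073 K/W
Required total resistance R_tot = ΔT/Q_allow = 937/43200 = 0.02169 K/W
R_fireclay brick = R_tot − R_other = 0.01462 K/W
L = R·k·A = 0.01462×1.25×24.8

L ≈ 453 mm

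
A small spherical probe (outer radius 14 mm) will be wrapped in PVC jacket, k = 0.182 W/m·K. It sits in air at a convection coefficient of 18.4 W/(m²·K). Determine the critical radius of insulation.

r_cr ≈ 19.8 mm

For a sphere r_cr = 2k/h = 2×0.182/18.4
r_cr = 19.8 mm; since the bare radius (14 mm) is below r_cr, adding a thin layer of insulation will *increase* heat loss.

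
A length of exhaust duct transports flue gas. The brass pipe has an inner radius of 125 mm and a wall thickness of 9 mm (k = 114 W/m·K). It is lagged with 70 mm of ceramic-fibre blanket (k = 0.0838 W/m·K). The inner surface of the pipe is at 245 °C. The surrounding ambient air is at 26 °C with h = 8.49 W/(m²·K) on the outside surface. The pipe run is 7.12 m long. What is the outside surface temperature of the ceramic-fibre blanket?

Treating each annulus and film as a series resistance:
R_brass pipe wall = ln(134/125)/(2π×114×7.12) = 1.363×10^-5 K/W
R_ceramic-fibre blanket = ln(204/134)/(2π×0.0838×7.12) = 0.1121 K/W
R_outer film = 1/(h_o·2πr_oL) = 1/(8.49×2π×0.204×7.12) = 0.01291 K/W
R_total = 0.125 K/W
Q = ΔT/R_total = 219/0.125
Q = 1750 W
T_interface = T_inner − Q·ΣR(inner→interface) = 245 − 1750×0.1121

T ≈ 48.6 °C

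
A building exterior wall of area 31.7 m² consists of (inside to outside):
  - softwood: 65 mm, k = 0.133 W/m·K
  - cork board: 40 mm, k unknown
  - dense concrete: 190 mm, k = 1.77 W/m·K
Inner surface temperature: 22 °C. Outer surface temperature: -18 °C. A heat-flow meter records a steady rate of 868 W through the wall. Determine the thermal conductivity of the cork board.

k ≈ 0.0463 W/(m·K)

Model the wall as resistances in series:
R_softwood = L/(kA) = 0.065/(0.133×31.7) = 0.01542 K/W
R_dense concrete = L/(kA) = 0.19/(1.77×31.7) = 0.003386 K/W
Sum of known resistances R_other = 0.0188 K/W
Total R = ΔT/Q = 40/868 = 0.04608 K/W
R_cork board = R_total − R_other = 0.02728 K/W
k = L/(R·A) = 0.04/(0.02728×31.7)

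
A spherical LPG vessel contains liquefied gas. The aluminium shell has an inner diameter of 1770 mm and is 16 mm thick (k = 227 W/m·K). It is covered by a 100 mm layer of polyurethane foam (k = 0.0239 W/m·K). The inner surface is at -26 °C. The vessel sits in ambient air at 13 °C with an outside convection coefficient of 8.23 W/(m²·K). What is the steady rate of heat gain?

Q ≈ 103 W

For a spherical shell R = (1/r₁ − 1/r₂)/(4πk); film R = 1/(h·4πr²). In series:
R_aluminium shell = (1/0.885 − 1/0.901)/(4π×227) = 7.034×10^-6 K/W
R_polyurethane foam = (1/0.901 − 1/1.001)/(4π×0.0239) = 0.3692 K/W
R_outer film = 1/(h·4πr_o²) = 1/(8.23×4π×1.001²) = 0.00965 K/W
R_total = 0.3788 K/W
Q = ΔT/R_total = 39/0.3788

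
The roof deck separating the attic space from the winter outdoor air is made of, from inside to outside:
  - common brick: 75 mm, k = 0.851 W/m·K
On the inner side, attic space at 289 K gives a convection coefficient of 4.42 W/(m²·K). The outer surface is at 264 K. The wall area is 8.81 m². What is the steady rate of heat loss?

Q ≈ 701 W

Thermal resistances in series:
R_inner film = 1/(h_i·A) = 1/(4.42×8.81) = 0.02568 K/W
R_common brick = L/(kA) = 0.075/(0.851×8.81) = 0.01 K/W
R_total = 0.03568 K/W
Q = ΔT / R_total = 25 / 0.03568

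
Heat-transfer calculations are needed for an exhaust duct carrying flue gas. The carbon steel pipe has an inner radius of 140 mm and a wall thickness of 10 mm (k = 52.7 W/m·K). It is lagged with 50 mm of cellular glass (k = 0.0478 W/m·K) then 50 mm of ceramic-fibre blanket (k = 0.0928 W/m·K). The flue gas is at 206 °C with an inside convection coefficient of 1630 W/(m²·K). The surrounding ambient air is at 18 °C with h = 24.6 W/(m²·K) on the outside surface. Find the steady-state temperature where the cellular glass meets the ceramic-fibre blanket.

T ≈ 74.2 °C

Radial resistances (cylindrical: R_cond = ln(r_o/r_i)/(2πkL), R_conv = 1/(h·2πrL)):
R_inner film = 1/(h_i·2πr₁L) = 1/(1630×2π×0.14×1) = 6.974×10^-4 K/W
R_carbon steel pipe wall = ln(150/140)/(2π×52.7×1) = 2.084×10^-4 K/W
R_cellular glass = ln(200/150)/(2π×0.0478×1) = 0.9579 K/W
R_ceramic-fibre blanket = ln(250/200)/(2π×0.0928×1) = 0.3827 K/W
R_outer film = 1/(h_o·2πr_oL) = 1/(24.6×2π×0.25×1) = 0.02588 K/W
R_total = 1.367 K/W
Q = ΔT/R_total = 188/1.367
Q = 137 W/m
T_interface = T_inner − Q·ΣR(inner→interface) = 206 − 137×0.9588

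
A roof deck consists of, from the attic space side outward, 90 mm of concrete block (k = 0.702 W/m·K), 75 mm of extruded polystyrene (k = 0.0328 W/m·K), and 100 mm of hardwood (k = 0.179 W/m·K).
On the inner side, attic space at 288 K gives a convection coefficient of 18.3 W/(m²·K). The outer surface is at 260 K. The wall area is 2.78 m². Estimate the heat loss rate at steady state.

Thermal resistances in series:
R_inner film = 1/(h_i·A) = 1/(18.3×2.78) = 0.01966 K/W
R_concrete block = L/(kA) = 0.09/(0.702×2.78) = 0.04612 K/W
R_extruded polystyrene = L/(kA) = 0.075/(0.0328×2.78) = 0.8225 K/W
R_hardwood = L/(kA) = 0.1/(0.179×2.78) = 0.201 K/W
R_total = 1.089 K/W
Q = ΔT / R_total = 28 / 1.089

Q ≈ 25.7 W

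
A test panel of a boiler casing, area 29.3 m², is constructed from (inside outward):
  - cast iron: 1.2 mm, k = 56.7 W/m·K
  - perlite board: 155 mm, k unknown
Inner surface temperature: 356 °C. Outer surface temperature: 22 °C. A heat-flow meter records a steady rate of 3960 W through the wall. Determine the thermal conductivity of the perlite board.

k ≈ 0.0627 W/(m·K)

Model the wall as resistances in series:
R_cast iron = L/(kA) = 0.0012/(56.7×29.3) = 7.223×10^-7 K/W
Sum of known resistances R_other = 7.223×10^-7 K/W
Total R = ΔT/Q = 334/3960 = 0.08434 K/W
R_perlite board = R_total − R_other = 0.08434 K/W
k = L/(R·A) = 0.155/(0.08434×29.3)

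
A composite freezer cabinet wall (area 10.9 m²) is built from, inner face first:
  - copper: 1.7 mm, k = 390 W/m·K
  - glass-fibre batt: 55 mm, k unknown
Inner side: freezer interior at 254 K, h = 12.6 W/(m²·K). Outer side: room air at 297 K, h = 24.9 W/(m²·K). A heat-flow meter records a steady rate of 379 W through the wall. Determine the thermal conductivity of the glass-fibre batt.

Thermal resistances in series:
R_inner film = 1/(h_i·A) = 1/(12.6×10.9) = 0.007281 K/W
R_copper = L/(kA) = 0.0017/(390×10.9) = 3.999×10^-7 K/W
R_outer film = 1/(h_o·A) = 1/(24.9×10.9) = 0.003684 K/W
Sum of known resistances R_other = 0.01097 K/W
Total R = ΔT/Q = 43/379 = 0.1135 K/W
R_glass-fibre batt = R_total − R_other = 0.1025 K/W
k = L/(R·A) = 0.055/(0.1025×10.9)

k ≈ 0.0492 W/(m·K)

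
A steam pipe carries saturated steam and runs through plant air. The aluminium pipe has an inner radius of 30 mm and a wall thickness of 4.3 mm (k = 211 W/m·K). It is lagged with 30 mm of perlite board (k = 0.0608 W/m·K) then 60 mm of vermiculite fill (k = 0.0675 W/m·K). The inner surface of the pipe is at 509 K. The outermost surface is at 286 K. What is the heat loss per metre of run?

Cylindrical conduction, so R = ln(r₂/r₁)/(2πkL) per layer, in series:
R_aluminium pipe wall = ln(34.3/30)/(2π×211×1) = 1.01×10^-4 K/W
R_perlite board = ln(64.3/34.3)/(2π×0.0608×1) = 1.645 K/W
R_vermiculite fill = ln(124.3/64.3)/(2π×0.0675×1) = 1.554 K/W
R_total = 3.199 K/W
Q = ΔT/R_total = 223/3.199

q′ ≈ 69.7 W/m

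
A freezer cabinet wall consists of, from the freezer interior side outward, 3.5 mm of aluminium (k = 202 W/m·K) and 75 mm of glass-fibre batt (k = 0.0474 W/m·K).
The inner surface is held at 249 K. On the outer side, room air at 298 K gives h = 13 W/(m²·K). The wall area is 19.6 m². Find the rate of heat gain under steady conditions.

Q ≈ 579 W

Series thermal resistances:
R_aluminium = L/(kA) = 0.0035/(202×19.6) = 8.84×10^-7 K/W
R_glass-fibre batt = L/(kA) = 0.075/(0.0474×19.6) = 0.08073 K/W
R_outer film = 1/(h_o·A) = 1/(13×19.6) = 0.003925 K/W
R_total = 0.08465 K/W
Q = ΔT / R_total = 49 / 0.08465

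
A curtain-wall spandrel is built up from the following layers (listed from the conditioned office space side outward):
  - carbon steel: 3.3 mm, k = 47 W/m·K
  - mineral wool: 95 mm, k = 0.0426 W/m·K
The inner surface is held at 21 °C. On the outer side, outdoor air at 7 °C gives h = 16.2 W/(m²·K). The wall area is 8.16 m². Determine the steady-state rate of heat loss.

Model the wall as resistances in series:
R_carbon steel = L/(kA) = 0.0033/(47×8.16) = 8.605×10^-6 K/W
R_mineral wool = L/(kA) = 0.095/(0.0426×8.16) = 0.2733 K/W
R_outer film = 1/(h_o·A) = 1/(16.2×8.16) = 0.007565 K/W
R_total = 0.2809 K/W
Q = ΔT / R_total = 14 / 0.2809

Q ≈ 49.8 W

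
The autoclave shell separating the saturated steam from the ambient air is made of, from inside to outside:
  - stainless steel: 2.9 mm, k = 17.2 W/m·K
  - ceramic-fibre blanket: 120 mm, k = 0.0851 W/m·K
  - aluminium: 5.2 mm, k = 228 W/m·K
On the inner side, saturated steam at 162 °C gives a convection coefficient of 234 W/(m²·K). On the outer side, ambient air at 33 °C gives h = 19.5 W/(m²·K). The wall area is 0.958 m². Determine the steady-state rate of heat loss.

Q ≈ 84.3 W

Series thermal resistances:
R_inner film = 1/(h_i·A) = 1/(234×0.958) = 0.004461 K/W
R_stainless steel = L/(kA) = 0.0029/(17.2×0.958) = 1.76×10^-4 K/W
R_ceramic-fibre blanket = L/(kA) = 0.12/(0.0851×0.958) = 1.472 K/W
R_aluminium = L/(kA) = 0.0052/(228×0.958) = 2.381×10^-5 K/W
R_outer film = 1/(h_o·A) = 1/(19.5×0.958) = 0.05353 K/W
R_total = 1.53 K/W
Q = ΔT / R_total = 129 / 1.53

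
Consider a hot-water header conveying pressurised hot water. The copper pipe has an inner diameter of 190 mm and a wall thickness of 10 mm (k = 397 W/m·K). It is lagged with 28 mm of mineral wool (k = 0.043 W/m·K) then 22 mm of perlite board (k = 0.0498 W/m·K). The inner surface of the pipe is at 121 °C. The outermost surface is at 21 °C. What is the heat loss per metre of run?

Per-layer cylindrical resistances, series-summed:
R_copper pipe wall = ln(105/95)/(2π×397×1) = 4.012×10^-5 K/W
R_mineral wool = ln(133/105)/(2π×0.043×1) = 0.8749 K/W
R_perlite board = ln(155/133)/(2π×0.0498×1) = 0.4892 K/W
R_total = 1.364 K/W
Q = ΔT/R_total = 100/1.364

q′ ≈ 73.3 W/m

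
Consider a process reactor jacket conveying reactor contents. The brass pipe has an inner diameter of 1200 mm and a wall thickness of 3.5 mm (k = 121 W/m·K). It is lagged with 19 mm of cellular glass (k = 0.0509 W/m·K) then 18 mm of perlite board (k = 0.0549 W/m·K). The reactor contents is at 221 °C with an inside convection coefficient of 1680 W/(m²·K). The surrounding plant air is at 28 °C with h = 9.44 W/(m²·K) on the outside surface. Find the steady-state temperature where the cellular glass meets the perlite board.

Treating each annulus and film as a series resistance:
R_inner film = 1/(h_i·2πr₁L) = 1/(1680×2π×0.6×1) = 1.579×10^-4 K/W
R_brass pipe wall = ln(603.5/600)/(2π×121×1) = 7.65×10^-6 K/W
R_cellular glass = ln(622.5/603.5)/(2π×0.0509×1) = 0.09692 K/W
R_perlite board = ln(640.5/622.5)/(2π×0.0549×1) = 0.08264 K/W
R_outer film = 1/(h_o·2πr_oL) = 1/(9.44×2π×0.6405×1) = 0.02632 K/W
R_total = 0.206 K/W
Q = ΔT/R_total = 193/0.206
Q = 937 W/m
T_interface = T_inner − Q·ΣR(inner→interface) = 221 − 937×0.09709

T ≈ 130 °C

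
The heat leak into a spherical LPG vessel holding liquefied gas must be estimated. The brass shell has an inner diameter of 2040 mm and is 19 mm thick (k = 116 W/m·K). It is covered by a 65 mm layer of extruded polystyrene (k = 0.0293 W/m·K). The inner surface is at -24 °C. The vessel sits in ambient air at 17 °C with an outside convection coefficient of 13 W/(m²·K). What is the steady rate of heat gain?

Q ≈ 258 W

Radial (spherical) resistances in series:
R_brass shell = (1/1.02 − 1/1.039)/(4π×116) = 1.23×10^-5 K/W
R_extruded polystyrene = (1/1.039 − 1/1.104)/(4π×0.0293) = 0.1539 K/W
R_outer film = 1/(h·4πr_o²) = 1/(13×4π×1.104²) = 0.005022 K/W
R_total = 0.1589 K/W
Q = ΔT/R_total = 41/0.1589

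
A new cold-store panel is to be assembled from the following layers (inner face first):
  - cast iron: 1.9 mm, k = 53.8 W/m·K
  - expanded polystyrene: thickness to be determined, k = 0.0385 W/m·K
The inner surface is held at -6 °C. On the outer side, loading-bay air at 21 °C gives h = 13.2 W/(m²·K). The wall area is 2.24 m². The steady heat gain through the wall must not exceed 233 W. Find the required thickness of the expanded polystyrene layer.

L ≈ 7.08 mm

Thermal resistances in series:
R_cast iron = L/(kA) = 0.0019/(53.8×2.24) = 1.577×10^-5 K/W
R_outer film = 1/(h_o·A) = 1/(13.2×2.24) = 0.03382 K/W
Sum of the known resistances R_other = 0.03384 K/W
Required total resistance R_tot = ΔT/Q_allow = 27/233 = 0.1159 K/W
R_expanded polystyrene = R_tot − R_other = 0.08204 K/W
L = R·k·A = 0.08204×0.0385×2.24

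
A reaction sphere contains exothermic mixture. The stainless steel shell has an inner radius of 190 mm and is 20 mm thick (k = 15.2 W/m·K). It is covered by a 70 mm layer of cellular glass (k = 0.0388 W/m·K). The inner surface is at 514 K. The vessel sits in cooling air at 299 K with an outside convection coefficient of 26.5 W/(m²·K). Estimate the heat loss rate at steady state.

Q ≈ 86.6 W

For a spherical shell R = (1/r₁ − 1/r₂)/(4πk); film R = 1/(h·4πr²). In series:
R_stainless steel shell = (1/0.19 − 1/0.21)/(4π×15.2) = 0.002624 K/W
R_cellular glass = (1/0.21 − 1/0.28)/(4π×0.0388) = 2.442 K/W
R_outer film = 1/(h·4πr_o²) = 1/(26.5×4π×0.28²) = 0.0383 K/W
R_total = 2.483 K/W
Q = ΔT/R_total = 215/2.483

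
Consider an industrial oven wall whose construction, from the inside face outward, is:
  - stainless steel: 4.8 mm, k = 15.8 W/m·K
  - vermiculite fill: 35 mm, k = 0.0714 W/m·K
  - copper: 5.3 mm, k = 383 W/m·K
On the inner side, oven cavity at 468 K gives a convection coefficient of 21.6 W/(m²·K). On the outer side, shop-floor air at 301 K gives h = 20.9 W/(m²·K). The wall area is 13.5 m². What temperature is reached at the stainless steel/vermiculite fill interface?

Model the wall as resistances in series:
R_inner film = 1/(h_i·A) = 1/(21.6×13.5) = 0.003429 K/W
R_stainless steel = L/(kA) = 0.0048/(15.8×13.5) = 2.25×10^-5 K/W
R_vermiculite fill = L/(kA) = 0.035/(0.0714×13.5) = 0.03631 K/W
R_copper = L/(kA) = 0.0053/(383×13.5) = 1.025×10^-6 K/W
R_outer film = 1/(h_o·A) = 1/(20.9×13.5) = 0.003544 K/W
R_total = 0.04331 K/W;  Q = ΔT/R_total = 167/0.04331 = 3856 W
T_interface = T_inner − Q·ΣR(inner→interface) = 468 − 3860×0.003452

T ≈ 455 K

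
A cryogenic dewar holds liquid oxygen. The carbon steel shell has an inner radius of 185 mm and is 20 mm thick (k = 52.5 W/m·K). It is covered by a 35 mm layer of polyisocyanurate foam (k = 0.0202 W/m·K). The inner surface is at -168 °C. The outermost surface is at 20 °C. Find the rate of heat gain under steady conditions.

Radial (spherical) resistances in series:
R_carbon steel shell = (1/0.185 − 1/0.205)/(4π×52.5) = 7.993×10^-4 K/W
R_polyisocyanurate foam = (1/0.205 − 1/0.24)/(4π×0.0202) = 2.802 K/W
R_total = 2.803 K/W
Q = ΔT/R_total = 188/2.803

Q ≈ 67.1 W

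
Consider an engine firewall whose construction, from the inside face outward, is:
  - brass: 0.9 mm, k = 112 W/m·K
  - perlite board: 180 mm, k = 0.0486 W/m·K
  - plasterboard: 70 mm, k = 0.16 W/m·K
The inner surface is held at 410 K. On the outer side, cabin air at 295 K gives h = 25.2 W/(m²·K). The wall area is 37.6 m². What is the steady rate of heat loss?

Q ≈ 1030 W

Model the wall as resistances in series:
R_brass = L/(kA) = 0.0009/(112×37.6) = 2.137×10^-7 K/W
R_perlite board = L/(kA) = 0.18/(0.0486×37.6) = 0.0985 K/W
R_plasterboard = L/(kA) = 0.07/(0.16×37.6) = 0.01164 K/W
R_outer film = 1/(h_o·A) = 1/(25.2×37.6) = 0.001055 K/W
R_total = 0.1112 K/W
Q = ΔT / R_total = 115 / 0.1112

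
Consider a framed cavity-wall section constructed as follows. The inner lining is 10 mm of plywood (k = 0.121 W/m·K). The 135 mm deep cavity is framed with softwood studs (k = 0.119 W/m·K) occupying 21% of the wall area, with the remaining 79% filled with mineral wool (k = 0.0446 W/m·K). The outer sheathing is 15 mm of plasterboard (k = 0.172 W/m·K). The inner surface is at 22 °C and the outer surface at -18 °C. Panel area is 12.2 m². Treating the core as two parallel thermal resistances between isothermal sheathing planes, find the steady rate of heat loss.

Q ≈ 202 W

Sheathing layers in series; stud and cavity paths in parallel between them.
R_inner = 0.01/(0.121×12.2) = 0.006774 K/W
R_stud  = 0.135/(0.119×0.21×12.2) = 0.4428 K/W
R_cav   = 0.135/(0.0446×0.79×12.2) = 0.3141 K/W
1/R_core = 1/R_stud + 1/R_cav → R_core = 0.1837 K/W
R_outer = 0.015/(0.172×12.2) = 0.007148 K/W
R_total = 0.1977 K/W
Q = ΔT/R_total = 40/0.1977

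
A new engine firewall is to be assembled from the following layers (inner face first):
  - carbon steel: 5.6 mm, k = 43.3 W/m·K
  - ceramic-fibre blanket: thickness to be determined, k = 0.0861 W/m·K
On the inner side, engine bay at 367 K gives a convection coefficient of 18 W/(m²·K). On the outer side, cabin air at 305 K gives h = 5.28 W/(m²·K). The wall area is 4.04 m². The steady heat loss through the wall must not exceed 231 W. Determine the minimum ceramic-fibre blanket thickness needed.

Model the wall as resistances in series:
R_inner film = 1/(h_i·A) = 1/(18×4.04) = 0.01375 K/W
R_carbon steel = L/(kA) = 0.0056/(43.3×4.04) = 3.201×10^-5 K/W
R_outer film = 1/(h_o·A) = 1/(5.28×4.04) = 0.04688 K/W
Sum of the known resistances R_other = 0.06066 K/W
Required total resistance R_tot = ΔT/Q_allow = 62/231 = 0.2684 K/W
R_ceramic-fibre blanket = R_tot − R_other = 0.2077 K/W
L = R·k·A = 0.2077×0.0861×4.04

L ≈ 72.3 mm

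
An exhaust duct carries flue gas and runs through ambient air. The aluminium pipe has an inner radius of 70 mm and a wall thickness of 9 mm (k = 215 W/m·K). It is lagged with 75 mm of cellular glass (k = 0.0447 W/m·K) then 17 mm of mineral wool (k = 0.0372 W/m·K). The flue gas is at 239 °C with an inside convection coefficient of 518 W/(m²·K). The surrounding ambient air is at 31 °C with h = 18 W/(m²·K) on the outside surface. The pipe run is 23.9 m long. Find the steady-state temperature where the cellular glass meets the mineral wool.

T ≈ 67.1 °C

For a radial system each layer contributes R = ln(r_out/r_in)/(2πkL); films add R = 1/(hA).
R_inner film = 1/(h_i·2πr₁L) = 1/(518×2π×0.07×23.9) = 1.837×10^-4 K/W
R_aluminium pipe wall = ln(79/70)/(2π×215×23.9) = 3.746×10^-6 K/W
R_cellular glass = ln(154/79)/(2π×0.0447×23.9) = 0.09944 K/W
R_mineral wool = ln(171/154)/(2π×0.0372×23.9) = 0.01874 K/W
R_outer film = 1/(h_o·2πr_oL) = 1/(18×2π×0.171×23.9) = 0.002163 K/W
R_total = 0.1205 K/W
Q = ΔT/R_total = 208/0.1205
Q = 1730 W
T_interface = T_inner − Q·ΣR(inner→interface) = 239 − 1730×0.09963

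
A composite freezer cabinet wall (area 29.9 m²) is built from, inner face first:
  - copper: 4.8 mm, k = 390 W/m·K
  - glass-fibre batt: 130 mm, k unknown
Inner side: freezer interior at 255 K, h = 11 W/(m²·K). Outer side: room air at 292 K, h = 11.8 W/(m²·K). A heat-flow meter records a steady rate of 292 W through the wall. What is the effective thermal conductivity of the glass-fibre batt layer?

Thermal resistances in series:
R_inner film = 1/(h_i·A) = 1/(11×29.9) = 0.00304 K/W
R_copper = L/(kA) = 0.0048/(390×29.9) = 4.116×10^-7 K/W
R_outer film = 1/(h_o·A) = 1/(11.8×29.9) = 0.002834 K/W
Sum of known resistances R_other = 0.005875 K/W
Total R = ΔT/Q = 37/292 = 0.1267 K/W
R_glass-fibre batt = R_total − R_other = 0.1208 K/W
k = L/(R·A) = 0.13/(0.1208×29.9)

k ≈ 0.036 W/(m·K)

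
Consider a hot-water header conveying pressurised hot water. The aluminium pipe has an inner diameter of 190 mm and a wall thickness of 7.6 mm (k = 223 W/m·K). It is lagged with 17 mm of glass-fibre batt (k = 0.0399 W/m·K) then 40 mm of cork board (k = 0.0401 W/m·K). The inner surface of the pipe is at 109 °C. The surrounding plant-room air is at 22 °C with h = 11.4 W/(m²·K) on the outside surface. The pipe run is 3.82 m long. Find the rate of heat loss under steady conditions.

Q ≈ 180 W

For a radial system each layer contributes R = ln(r_out/r_in)/(2πkL); films add R = 1/(hA).
R_aluminium pipe wall = ln(102.6/95)/(2π×223×3.82) = 1.438×10^-5 K/W
R_glass-fibre batt = ln(119.6/102.6)/(2π×0.0399×3.82) = 0.1601 K/W
R_cork board = ln(159.6/119.6)/(2π×0.0401×3.82) = 0.2998 K/W
R_outer film = 1/(h_o·2πr_oL) = 1/(11.4×2π×0.1596×3.82) = 0.0229 K/W
R_total = 0.4828 K/W
Q = ΔT/R_total = 87/0.4828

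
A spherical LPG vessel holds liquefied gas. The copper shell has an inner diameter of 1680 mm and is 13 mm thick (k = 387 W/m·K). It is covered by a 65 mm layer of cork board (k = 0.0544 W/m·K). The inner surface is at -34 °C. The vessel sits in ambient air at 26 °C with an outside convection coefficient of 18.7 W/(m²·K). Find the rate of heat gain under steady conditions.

Q ≈ 474 W

Spherical conduction: R = (1/r_in − 1/r_out)/(4πk) per layer; series-sum.
R_copper shell = (1/0.84 − 1/0.853)/(4π×387) = 3.731×10^-6 K/W
R_cork board = (1/0.853 − 1/0.918)/(4π×0.0544) = 0.1214 K/W
R_outer film = 1/(h·4πr_o²) = 1/(18.7×4π×0.918²) = 0.00505 K/W
R_total = 0.1265 K/W
Q = ΔT/R_total = 60/0.1265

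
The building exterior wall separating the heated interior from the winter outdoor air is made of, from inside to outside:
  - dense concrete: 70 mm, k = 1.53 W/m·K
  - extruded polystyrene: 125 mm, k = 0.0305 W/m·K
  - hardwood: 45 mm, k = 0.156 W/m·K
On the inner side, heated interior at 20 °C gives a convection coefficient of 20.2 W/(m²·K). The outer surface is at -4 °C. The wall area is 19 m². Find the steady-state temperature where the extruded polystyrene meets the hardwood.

Using the resistance-network approach (series):
R_inner film = 1/(h_i·A) = 1/(20.2×19) = 0.002606 K/W
R_dense concrete = L/(kA) = 0.07/(1.53×19) = 0.002408 K/W
R_extruded polystyrene = L/(kA) = 0.125/(0.0305×19) = 0.2157 K/W
R_hardwood = L/(kA) = 0.045/(0.156×19) = 0.01518 K/W
R_total = 0.2359 K/W;  Q = ΔT/R_total = 24/0.2359 = 101.7 W
T_interface = T_inner − Q·ΣR(inner→interface) = 20 − 102×0.2207

T ≈ -2.46 °C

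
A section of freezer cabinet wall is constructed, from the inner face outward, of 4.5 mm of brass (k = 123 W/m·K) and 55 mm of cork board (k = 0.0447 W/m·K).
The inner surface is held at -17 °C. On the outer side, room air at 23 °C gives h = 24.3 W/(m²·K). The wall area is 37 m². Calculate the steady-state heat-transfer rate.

Thermal resistances in series:
R_brass = L/(kA) = 0.0045/(123×37) = 9.888×10^-7 K/W
R_cork board = L/(kA) = 0.055/(0.0447×37) = 0.03325 K/W
R_outer film = 1/(h_o·A) = 1/(24.3×37) = 0.001112 K/W
R_total = 0.03437 K/W
Q = ΔT / R_total = 40 / 0.03437

Q ≈ 1160 W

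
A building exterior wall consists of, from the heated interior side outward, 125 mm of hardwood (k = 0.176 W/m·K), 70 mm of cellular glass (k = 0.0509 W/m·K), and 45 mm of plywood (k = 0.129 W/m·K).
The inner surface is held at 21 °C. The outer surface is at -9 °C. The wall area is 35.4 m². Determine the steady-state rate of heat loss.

Model the wall as resistances in series:
R_hardwood = L/(kA) = 0.125/(0.176×35.4) = 0.02006 K/W
R_cellular glass = L/(kA) = 0.07/(0.0509×35.4) = 0.03885 K/W
R_plywood = L/(kA) = 0.045/(0.129×35.4) = 0.009854 K/W
R_total = 0.06877 K/W
Q = ΔT / R_total = 30 / 0.06877

Q ≈ 436 W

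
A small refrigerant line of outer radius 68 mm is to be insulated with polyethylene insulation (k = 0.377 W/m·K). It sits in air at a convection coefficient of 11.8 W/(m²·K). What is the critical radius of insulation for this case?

For a cylinder r_cr = k/h = 0.377/11.8
r_cr = 31.9 mm; since the bare radius (68 mm) is above r_cr, any added insulation will reduce heat loss.

r_cr ≈ 31.9 mm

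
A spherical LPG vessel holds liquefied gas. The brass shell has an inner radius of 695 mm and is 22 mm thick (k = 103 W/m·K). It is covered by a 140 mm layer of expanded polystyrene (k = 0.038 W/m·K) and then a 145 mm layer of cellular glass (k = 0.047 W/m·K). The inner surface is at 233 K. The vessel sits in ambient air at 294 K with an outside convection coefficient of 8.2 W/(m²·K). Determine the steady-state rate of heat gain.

Q ≈ 78.9 W

Spherical conduction: R = (1/r_in − 1/r_out)/(4πk) per layer; series-sum.
R_brass shell = (1/0.695 − 1/0.717)/(4π×103) = 3.411×10^-5 K/W
R_expanded polystyrene = (1/0.717 − 1/0.857)/(4π×0.038) = 0.4771 K/W
R_cellular glass = (1/0.857 − 1/1.002)/(4π×0.047) = 0.2859 K/W
R_outer film = 1/(h·4πr_o²) = 1/(8.2×4π×1.002²) = 0.009666 K/W
R_total = 0.7727 K/W
Q = ΔT/R_total = 61/0.7727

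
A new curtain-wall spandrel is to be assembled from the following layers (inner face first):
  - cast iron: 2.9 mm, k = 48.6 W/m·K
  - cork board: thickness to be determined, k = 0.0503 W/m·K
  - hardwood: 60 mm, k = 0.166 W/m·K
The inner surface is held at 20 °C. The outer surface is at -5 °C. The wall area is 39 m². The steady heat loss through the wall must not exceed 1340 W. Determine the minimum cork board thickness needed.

Thermal resistances in series:
R_cast iron = L/(kA) = 0.0029/(48.6×39) = 1.53×10^-6 K/W
R_hardwood = L/(kA) = 0.06/(0.166×39) = 0.009268 K/W
Sum of the known resistances R_other = 0.009269 K/W
Required total resistance R_tot = ΔT/Q_allow = 25/1340 = 0.01866 K/W
R_cork board = R_tot − R_other = 0.009387 K/W
L = R·k·A = 0.009387×0.0503×39

L ≈ 18.4 mm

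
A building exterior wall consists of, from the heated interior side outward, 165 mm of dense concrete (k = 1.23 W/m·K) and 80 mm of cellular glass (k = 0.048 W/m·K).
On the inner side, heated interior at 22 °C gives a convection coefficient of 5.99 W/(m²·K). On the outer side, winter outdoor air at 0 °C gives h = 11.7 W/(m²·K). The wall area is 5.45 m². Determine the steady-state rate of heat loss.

Treating each layer as a thermal resistance in series:
R_inner film = 1/(h_i·A) = 1/(5.99×5.45) = 0.03063 K/W
R_dense concrete = L/(kA) = 0.165/(1.23×5.45) = 0.02461 K/W
R_cellular glass = L/(kA) = 0.08/(0.048×5.45) = 0.3058 K/W
R_outer film = 1/(h_o·A) = 1/(11.7×5.45) = 0.01568 K/W
R_total = 0.3767 K/W
Q = ΔT / R_total = 22 / 0.3767

Q ≈ 58.4 W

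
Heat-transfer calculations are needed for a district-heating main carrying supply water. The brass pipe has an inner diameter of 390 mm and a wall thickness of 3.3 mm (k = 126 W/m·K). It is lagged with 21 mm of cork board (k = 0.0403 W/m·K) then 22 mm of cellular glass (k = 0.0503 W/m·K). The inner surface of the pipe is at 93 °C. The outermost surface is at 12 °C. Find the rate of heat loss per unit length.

q′ ≈ 116 W/m

Treating each annulus and film as a series resistance:
R_brass pipe wall = ln(198.3/195)/(2π×126×1) = 2.12×10^-5 K/W
R_cork board = ln(219.3/198.3)/(2π×0.0403×1) = 0.3975 K/W
R_cellular glass = ln(241.3/219.3)/(2π×0.0503×1) = 0.3025 K/W
R_total = 0.7 K/W
Q = ΔT/R_total = 81/0.7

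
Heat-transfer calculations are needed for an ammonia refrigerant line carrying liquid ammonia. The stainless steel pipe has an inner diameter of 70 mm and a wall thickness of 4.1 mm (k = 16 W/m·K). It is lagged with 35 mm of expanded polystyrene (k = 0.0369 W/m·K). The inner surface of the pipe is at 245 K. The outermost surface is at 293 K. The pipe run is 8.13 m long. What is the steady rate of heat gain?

Treating each annulus and film as a series resistance:
R_stainless steel pipe wall = ln(39.1/35)/(2π×16×8.13) = 1.355×10^-4 K/W
R_expanded polystyrene = ln(74.1/39.1)/(2π×0.0369×8.13) = 0.3392 K/W
R_total = 0.3393 K/W
Q = ΔT/R_total = 48/0.3393

Q ≈ 141 W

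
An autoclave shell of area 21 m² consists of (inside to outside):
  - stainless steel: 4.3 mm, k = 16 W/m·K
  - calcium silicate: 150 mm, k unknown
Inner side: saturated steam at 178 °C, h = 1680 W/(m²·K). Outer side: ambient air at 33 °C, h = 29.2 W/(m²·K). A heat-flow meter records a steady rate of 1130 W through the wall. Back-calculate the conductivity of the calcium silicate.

Thermal resistances in series:
R_inner film = 1/(h_i·A) = 1/(1680×21) = 2.834×10^-5 K/W
R_stainless steel = L/(kA) = 0.0043/(16×21) = 1.28×10^-5 K/W
R_outer film = 1/(h_o·A) = 1/(29.2×21) = 0.001631 K/W
Sum of known resistances R_other = 0.001672 K/W
Total R = ΔT/Q = 145/1130 = 0.1283 K/W
R_calcium silicate = R_total − R_other = 0.1266 K/W
k = L/(R·A) = 0.15/(0.1266×21)

k ≈ 0.0564 W/(m·K)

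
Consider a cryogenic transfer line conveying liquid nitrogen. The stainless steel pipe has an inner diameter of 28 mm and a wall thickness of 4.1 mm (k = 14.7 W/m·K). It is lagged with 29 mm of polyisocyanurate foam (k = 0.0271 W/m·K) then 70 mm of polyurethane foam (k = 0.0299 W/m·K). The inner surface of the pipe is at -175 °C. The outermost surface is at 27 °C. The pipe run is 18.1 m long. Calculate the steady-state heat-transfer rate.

Treating each annulus and film as a series resistance:
R_stainless steel pipe wall = ln(18.1/14)/(2π×14.7×18.1) = 1.536×10^-4 K/W
R_polyisocyanurate foam = ln(47.1/18.1)/(2π×0.0271×18.1) = 0.3103 K/W
R_polyurethane foam = ln(117.1/47.1)/(2π×0.0299×18.1) = 0.2678 K/W
R_total = 0.5783 K/W
Q = ΔT/R_total = 202/0.5783

Q ≈ 349 W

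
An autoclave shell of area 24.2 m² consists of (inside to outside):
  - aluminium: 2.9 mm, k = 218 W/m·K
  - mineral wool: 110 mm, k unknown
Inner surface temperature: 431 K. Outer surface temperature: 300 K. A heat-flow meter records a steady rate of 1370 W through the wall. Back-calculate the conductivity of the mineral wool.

Model the wall as resistances in series:
R_aluminium = L/(kA) = 0.0029/(218×24.2) = 5.497×10^-7 K/W
Sum of known resistances R_other = 5.497×10^-7 K/W
Total R = ΔT/Q = 131/1370 = 0.09562 K/W
R_mineral wool = R_total − R_other = 0.09562 K/W
k = L/(R·A) = 0.11/(0.09562×24.2)

k ≈ 0.0475 W/(m·K)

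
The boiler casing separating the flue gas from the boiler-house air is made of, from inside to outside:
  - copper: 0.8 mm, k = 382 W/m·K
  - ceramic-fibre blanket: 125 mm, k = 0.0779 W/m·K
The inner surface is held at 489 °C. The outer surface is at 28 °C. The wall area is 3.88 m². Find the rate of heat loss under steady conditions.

Q ≈ 1110 W

Using the resistance-network approach (series):
R_copper = L/(kA) = 0.0008/(382×3.88) = 5.398×10^-7 K/W
R_ceramic-fibre blanket = L/(kA) = 0.125/(0.0779×3.88) = 0.4136 K/W
R_total = 0.4136 K/W
Q = ΔT / R_total = 461 / 0.4136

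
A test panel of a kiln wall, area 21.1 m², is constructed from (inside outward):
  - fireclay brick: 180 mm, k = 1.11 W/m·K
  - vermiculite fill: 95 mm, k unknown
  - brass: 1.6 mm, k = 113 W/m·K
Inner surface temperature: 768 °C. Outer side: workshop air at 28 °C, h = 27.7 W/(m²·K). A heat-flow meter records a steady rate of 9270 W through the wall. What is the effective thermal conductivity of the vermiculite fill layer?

Model the wall as resistances in series:
R_fireclay brick = L/(kA) = 0.18/(1.11×21.1) = 0.007685 K/W
R_brass = L/(kA) = 0.0016/(113×21.1) = 6.711×10^-7 K/W
R_outer film = 1/(h_o·A) = 1/(27.7×21.1) = 0.001711 K/W
Sum of known resistances R_other = 0.009397 K/W
Total R = ΔT/Q = 740/9270 = 0.07983 K/W
R_vermiculite fill = R_total − R_other = 0.07043 K/W
k = L/(R·A) = 0.095/(0.07043×21.1)

k ≈ 0.0639 W/(m·K)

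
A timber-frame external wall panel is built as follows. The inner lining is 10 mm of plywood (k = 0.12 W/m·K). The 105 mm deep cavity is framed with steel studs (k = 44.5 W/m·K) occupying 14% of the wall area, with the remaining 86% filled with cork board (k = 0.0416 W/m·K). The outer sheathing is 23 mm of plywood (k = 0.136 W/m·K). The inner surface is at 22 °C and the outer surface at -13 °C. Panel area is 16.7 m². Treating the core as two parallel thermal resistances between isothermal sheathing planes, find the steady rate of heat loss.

Sheathing layers in series; stud and cavity paths in parallel between them.
R_inner = 0.01/(0.12×16.7) = 0.00499 K/W
R_stud  = 0.105/(44.5×0.14×16.7) = 0.001009 K/W
R_cav   = 0.105/(0.0416×0.86×16.7) = 0.1757 K/W
1/R_core = 1/R_stud + 1/R_cav → R_core = 0.001003 K/W
R_outer = 0.023/(0.136×16.7) = 0.01013 K/W
R_total = 0.01612 K/W
Q = ΔT/R_total = 35/0.01612

Q ≈ 2170 W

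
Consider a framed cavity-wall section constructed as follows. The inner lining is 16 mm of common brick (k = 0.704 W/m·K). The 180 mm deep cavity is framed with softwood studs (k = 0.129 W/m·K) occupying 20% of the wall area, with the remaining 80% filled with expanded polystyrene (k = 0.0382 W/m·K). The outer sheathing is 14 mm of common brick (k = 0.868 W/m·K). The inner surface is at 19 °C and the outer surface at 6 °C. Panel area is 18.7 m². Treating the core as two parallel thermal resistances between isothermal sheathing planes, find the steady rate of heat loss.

Sheathing layers in series; stud and cavity paths in parallel between them.
R_inner = 0.016/(0.704×18.7) = 0.001215 K/W
R_stud  = 0.18/(0.129×0.2×18.7) = 0.3731 K/W
R_cav   = 0.18/(0.0382×0.8×18.7) = 0.315 K/W
1/R_core = 1/R_stud + 1/R_cav → R_core = 0.1708 K/W
R_outer = 0.014/(0.868×18.7) = 8.625×10^-4 K/W
R_total = 0.1729 K/W
Q = ΔT/R_total = 13/0.1729

Q ≈ 75.2 W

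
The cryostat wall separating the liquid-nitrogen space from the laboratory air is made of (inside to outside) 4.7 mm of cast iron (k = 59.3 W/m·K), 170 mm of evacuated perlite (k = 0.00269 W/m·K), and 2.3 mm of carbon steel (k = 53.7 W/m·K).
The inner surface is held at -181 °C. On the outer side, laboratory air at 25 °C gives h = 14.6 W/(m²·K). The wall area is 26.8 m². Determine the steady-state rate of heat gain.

Q ≈ 87.3 W

Series thermal resistances:
R_cast iron = L/(kA) = 0.0047/(59.3×26.8) = 2.957×10^-6 K/W
R_evacuated perlite = L/(kA) = 0.17/(0.00269×26.8) = 2.358 K/W
R_carbon steel = L/(kA) = 0.0023/(53.7×26.8) = 1.598×10^-6 K/W
R_outer film = 1/(h_o·A) = 1/(14.6×26.8) = 0.002556 K/W
R_total = 2.361 K/W
Q = ΔT / R_total = 206 / 2.361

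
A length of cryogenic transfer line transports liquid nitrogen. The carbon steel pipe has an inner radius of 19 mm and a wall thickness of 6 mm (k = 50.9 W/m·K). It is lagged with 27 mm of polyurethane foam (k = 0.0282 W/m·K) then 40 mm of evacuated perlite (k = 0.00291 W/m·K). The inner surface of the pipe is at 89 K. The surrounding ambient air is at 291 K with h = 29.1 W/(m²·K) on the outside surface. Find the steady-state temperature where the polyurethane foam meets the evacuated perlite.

Radial resistances (cylindrical: R_cond = ln(r_o/r_i)/(2πkL), R_conv = 1/(h·2πrL)):
R_carbon steel pipe wall = ln(25/19)/(2π×50.9×1) = 8.581×10^-4 K/W
R_polyurethane foam = ln(52/25)/(2π×0.0282×1) = 4.133 K/W
R_evacuated perlite = ln(92/52)/(2π×0.00291×1) = 31.2 K/W
R_outer film = 1/(h_o·2πr_oL) = 1/(29.1×2π×0.092×1) = 0.05945 K/W
R_total = 35.4 K/W
Q = ΔT/R_total = 202/35.4
Q = 5.71 W/m
T_interface = T_inner + Q·ΣR(inner→interface) = 89 + 5.71×4.134

T ≈ 113 K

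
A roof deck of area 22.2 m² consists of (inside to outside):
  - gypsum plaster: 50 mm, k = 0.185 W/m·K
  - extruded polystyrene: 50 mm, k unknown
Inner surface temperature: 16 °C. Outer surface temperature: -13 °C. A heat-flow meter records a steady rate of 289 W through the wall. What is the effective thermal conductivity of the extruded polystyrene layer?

k ≈ 0.0255 W/(m·K)

Thermal resistances in series:
R_gypsum plaster = L/(kA) = 0.05/(0.185×22.2) = 0.01217 K/W
Sum of known resistances R_other = 0.01217 K/W
Total R = ΔT/Q = 29/289 = 0.1003 K/W
R_extruded polystyrene = R_total − R_other = 0.08817 K/W
k = L/(R·A) = 0.05/(0.08817×22.2)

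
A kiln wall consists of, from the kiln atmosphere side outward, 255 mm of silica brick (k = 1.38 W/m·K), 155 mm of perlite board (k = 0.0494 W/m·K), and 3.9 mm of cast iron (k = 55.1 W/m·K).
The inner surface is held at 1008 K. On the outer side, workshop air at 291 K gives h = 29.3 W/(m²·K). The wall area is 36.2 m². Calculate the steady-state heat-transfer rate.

Q ≈ 7730 W

Treating each layer as a thermal resistance in series:
R_silica brick = L/(kA) = 0.255/(1.38×36.2) = 0.005104 K/W
R_perlite board = L/(kA) = 0.155/(0.0494×36.2) = 0.08668 K/W
R_cast iron = L/(kA) = 0.0039/(55.1×36.2) = 1.955×10^-6 K/W
R_outer film = 1/(h_o·A) = 1/(29.3×36.2) = 9.428×10^-4 K/W
R_total = 0.09272 K/W
Q = ΔT / R_total = 717 / 0.09272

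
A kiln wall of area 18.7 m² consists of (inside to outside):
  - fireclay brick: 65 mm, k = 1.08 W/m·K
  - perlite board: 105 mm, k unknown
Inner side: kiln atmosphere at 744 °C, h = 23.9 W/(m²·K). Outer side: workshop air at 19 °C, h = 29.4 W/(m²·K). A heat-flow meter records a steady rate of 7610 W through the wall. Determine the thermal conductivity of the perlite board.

Using the resistance-network approach (series):
R_inner film = 1/(h_i·A) = 1/(23.9×18.7) = 0.002237 K/W
R_fireclay brick = L/(kA) = 0.065/(1.08×18.7) = 0.003218 K/W
R_outer film = 1/(h_o·A) = 1/(29.4×18.7) = 0.001819 K/W
Sum of known resistances R_other = 0.007275 K/W
Total R = ΔT/Q = 725/7610 = 0.09527 K/W
R_perlite board = R_total − R_other = 0.08799 K/W
k = L/(R·A) = 0.105/(0.08799×18.7)

k ≈ 0.0638 W/(m·K)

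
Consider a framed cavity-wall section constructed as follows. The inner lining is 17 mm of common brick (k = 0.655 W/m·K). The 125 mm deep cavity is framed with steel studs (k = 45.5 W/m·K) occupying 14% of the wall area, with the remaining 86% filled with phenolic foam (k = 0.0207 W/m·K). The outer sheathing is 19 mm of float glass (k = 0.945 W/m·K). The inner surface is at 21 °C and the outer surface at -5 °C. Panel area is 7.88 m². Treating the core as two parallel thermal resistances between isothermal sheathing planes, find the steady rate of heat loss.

Q ≈ 3120 W

Sheathing layers in series; stud and cavity paths in parallel between them.
R_inner = 0.017/(0.655×7.88) = 0.003294 K/W
R_stud  = 0.125/(45.5×0.14×7.88) = 0.00249 K/W
R_cav   = 0.125/(0.0207×0.86×7.88) = 0.8911 K/W
1/R_core = 1/R_stud + 1/R_cav → R_core = 0.002483 K/W
R_outer = 0.019/(0.945×7.88) = 0.002552 K/W
R_total = 0.008328 K/W
Q = ΔT/R_total = 26/0.008328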